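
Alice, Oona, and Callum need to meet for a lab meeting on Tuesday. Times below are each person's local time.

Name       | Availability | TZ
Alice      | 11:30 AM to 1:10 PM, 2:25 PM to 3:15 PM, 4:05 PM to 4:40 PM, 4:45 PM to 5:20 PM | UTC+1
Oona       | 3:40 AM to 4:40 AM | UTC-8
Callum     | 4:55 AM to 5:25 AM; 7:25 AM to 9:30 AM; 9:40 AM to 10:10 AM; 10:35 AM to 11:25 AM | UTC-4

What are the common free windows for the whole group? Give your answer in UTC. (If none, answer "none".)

Alice in UTC: 10:30-12:10, 13:25-14:15, 15:05-15:40, 15:45-16:20 (subtract 1h to convert from UTC+1).
Oona in UTC: 11:40-12:40 (add 8h to convert from UTC-8).
Callum in UTC: 08:55-09:25, 11:25-13:30, 13:40-14:10, 14:35-15:25 (add 4h to convert from UTC-4).
Alice ∩ Oona: 11:40-12:10.
Alice ∩ Oona ∩ Callum: 11:40-12:10.
So the common availability across everyone is 11:40-12:10.

11:40-12:10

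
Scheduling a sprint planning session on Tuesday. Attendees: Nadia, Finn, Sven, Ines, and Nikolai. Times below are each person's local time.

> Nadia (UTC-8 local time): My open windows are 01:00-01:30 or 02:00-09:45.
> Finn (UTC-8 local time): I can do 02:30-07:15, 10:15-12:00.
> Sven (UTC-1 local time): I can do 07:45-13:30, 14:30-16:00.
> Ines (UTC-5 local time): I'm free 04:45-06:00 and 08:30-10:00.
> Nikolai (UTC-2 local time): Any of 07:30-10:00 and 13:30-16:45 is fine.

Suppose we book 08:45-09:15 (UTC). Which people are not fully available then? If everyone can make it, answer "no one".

Finn, Ines, Nadia, Nikolai

Nadia in UTC: 09:00-09:30, 10:00-17:45 (add 8h to convert from UTC-8).
Finn in UTC: 10:30-15:15, 18:15-20:00 (add 8h to convert from UTC-8).
Sven in UTC: 08:45-14:30, 15:30-17:00 (add 1h to convert from UTC-1).
Ines in UTC: 09:45-11:00, 13:30-15:00 (add 5h to convert from UTC-5).
Nikolai in UTC: 09:30-12:00, 15:30-18:45 (add 2h to convert from UTC-2).
Nadia: not fully free for 08:45-09:15. Finn: not fully free for 08:45-09:15. Sven: free for 08:45-09:15. Ines: not fully free for 08:45-09:15. Nikolai: not fully free for 08:45-09:15.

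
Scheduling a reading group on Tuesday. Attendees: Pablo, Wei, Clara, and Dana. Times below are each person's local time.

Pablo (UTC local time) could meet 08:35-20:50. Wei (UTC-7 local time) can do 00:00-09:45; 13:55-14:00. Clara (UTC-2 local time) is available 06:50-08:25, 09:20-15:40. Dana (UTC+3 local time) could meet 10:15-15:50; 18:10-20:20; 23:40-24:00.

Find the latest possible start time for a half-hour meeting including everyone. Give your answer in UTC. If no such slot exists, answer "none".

16:15

Pablo in UTC: 08:35-20:50.
Wei in UTC: 07:00-16:45, 20:55-21:00 (add 7h to convert from UTC-7).
Clara in UTC: 08:50-10:25, 11:20-17:40 (add 2h to convert from UTC-2).
Dana in UTC: 07:15-12:50, 15:10-17:20, 20:40-21:00 (subtract 3h to convert from UTC+3).
Pablo ∩ Wei: 08:35-16:45.
Pablo ∩ Wei ∩ Clara: 08:50-10:25, 11:20-16:45.
Pablo ∩ Wei ∩ Clara ∩ Dana: 08:50-10:25, 11:20-12:50, 15:10-16:45.
The last common window of at least 30 minutes is 15:10-16:45; a 30-minute meeting can start as late as 16:15 and still end by 16:45.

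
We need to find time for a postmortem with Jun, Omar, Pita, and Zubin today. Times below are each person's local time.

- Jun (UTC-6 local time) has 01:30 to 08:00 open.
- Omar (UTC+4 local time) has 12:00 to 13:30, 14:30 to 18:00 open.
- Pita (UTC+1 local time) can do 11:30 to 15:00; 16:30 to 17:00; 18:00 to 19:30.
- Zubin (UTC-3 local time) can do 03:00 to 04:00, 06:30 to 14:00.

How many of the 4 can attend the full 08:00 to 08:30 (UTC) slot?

2

Jun in UTC: 07:30-14:00 (add 6h to convert from UTC-6).
Omar in UTC: 08:00-09:30, 10:30-14:00 (subtract 4h to convert from UTC+4).
Pita in UTC: 10:30-14:00, 15:30-16:00, 17:00-18:30 (subtract 1h to convert from UTC+1).
Zubin in UTC: 06:00-07:00, 09:30-17:00 (add 3h to convert from UTC-3).
Jun and Omar can make the full 08:00-08:30 slot — that's 2.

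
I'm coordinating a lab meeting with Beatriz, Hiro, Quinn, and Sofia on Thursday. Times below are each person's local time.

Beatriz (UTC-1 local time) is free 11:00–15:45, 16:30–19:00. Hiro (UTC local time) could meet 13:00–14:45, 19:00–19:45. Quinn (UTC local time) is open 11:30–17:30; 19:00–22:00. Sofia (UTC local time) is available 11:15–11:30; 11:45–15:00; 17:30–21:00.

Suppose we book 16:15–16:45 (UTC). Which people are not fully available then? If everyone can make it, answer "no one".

Hiro, Sofia

Beatriz in UTC: 12:00-16:45, 17:30-20:00 (add 1h to convert from UTC-1).
Hiro in UTC: 13:00-14:45, 19:00-19:45.
Quinn in UTC: 11:30-17:30, 19:00-22:00.
Sofia in UTC: 11:15-11:30, 11:45-15:00, 17:30-21:00.
Beatriz: free for 16:15-16:45. Hiro: not fully free for 16:15-16:45. Quinn: free for 16:15-16:45. Sofia: not fully free for 16:15-16:45.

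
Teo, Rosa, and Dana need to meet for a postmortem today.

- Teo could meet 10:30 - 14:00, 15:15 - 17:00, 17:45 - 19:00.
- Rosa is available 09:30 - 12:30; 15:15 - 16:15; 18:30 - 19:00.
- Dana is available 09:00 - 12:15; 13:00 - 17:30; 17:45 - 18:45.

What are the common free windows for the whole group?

10:30-12:15, 15:15-16:15, 18:30-18:45

Teo ∩ Rosa: 10:30-12:30, 15:15-16:15, 18:30-19:00.
Teo ∩ Rosa ∩ Dana: 10:30-12:15, 15:15-16:15, 18:30-18:45.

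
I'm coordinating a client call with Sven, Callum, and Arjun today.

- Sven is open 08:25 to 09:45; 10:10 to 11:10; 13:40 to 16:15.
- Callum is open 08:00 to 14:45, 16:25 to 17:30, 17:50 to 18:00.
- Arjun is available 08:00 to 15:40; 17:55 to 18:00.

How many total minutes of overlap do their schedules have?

205

Sven ∩ Callum: 08:25-09:45, 10:10-11:10, 13:40-14:45.
Sven ∩ Callum ∩ Arjun: 08:25-09:45, 10:10-11:10, 13:40-14:45.
Summing the common windows: 80 + 60 + 65 = 205 minutes.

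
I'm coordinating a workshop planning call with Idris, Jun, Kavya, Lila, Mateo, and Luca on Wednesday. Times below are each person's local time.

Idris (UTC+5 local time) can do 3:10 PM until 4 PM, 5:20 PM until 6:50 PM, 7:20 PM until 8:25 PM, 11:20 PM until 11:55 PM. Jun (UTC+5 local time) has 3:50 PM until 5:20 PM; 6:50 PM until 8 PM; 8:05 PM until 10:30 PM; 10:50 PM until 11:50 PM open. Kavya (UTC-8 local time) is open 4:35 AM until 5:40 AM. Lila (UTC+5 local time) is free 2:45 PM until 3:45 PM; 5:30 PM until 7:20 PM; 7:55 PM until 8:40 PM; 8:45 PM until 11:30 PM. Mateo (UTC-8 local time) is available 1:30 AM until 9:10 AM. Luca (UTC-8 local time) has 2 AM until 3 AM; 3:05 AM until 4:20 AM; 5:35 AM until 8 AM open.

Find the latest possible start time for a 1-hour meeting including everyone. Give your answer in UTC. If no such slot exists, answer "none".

Idris in UTC: 10:10-11:00, 12:20-13:50, 14:20-15:25, 18:20-18:55 (subtract 5h to convert from UTC+5).
Jun in UTC: 10:50-12:20, 13:50-15:00, 15:05-17:30, 17:50-18:50 (subtract 5h to convert from UTC+5).
Kavya in UTC: 12:35-13:40 (add 8h to convert from UTC-8).
Lila in UTC: 09:45-10:45, 12:30-14:20, 14:55-15:40, 15:45-18:30 (subtract 5h to convert from UTC+5).
Mateo in UTC: 09:30-17:10 (add 8h to convert from UTC-8).
Luca in UTC: 10:00-11:00, 11:05-12:20, 13:35-16:00 (add 8h to convert from UTC-8).
Idris ∩ Jun: 10:50-11:00, 14:20-15:00, 15:05-15:25, 18:20-18:50.
Idris ∩ Jun ∩ Kavya: ∅.
Idris ∩ Jun ∩ Kavya ∩ Lila: ∅.
Idris ∩ Jun ∩ Kavya ∩ Lila ∩ Mateo: ∅.
Idris ∩ Jun ∩ Kavya ∩ Lila ∩ Mateo ∩ Luca: ∅.
There is no time when everyone is free.
No common window is at least 60 minutes long.

none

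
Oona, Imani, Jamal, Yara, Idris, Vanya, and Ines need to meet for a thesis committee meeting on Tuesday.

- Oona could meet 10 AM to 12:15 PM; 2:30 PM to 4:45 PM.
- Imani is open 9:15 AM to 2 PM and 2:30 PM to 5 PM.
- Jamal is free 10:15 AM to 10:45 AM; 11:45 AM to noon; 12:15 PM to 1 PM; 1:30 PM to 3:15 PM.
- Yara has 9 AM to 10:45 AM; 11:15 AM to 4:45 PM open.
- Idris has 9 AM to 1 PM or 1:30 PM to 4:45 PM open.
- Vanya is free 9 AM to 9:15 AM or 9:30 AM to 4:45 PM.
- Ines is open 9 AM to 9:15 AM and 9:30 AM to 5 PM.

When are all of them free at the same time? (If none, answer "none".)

10:15-10:45, 11:45-12:00, 14:30-15:15

Oona ∩ Imani: 10:00-12:15, 14:30-16:45.
Oona ∩ Imani ∩ Jamal: 10:15-10:45, 11:45-12:00, 14:30-15:15.
Oona ∩ Imani ∩ Jamal ∩ Yara: 10:15-10:45, 11:45-12:00, 14:30-15:15.
Oona ∩ Imani ∩ Jamal ∩ Yara ∩ Idris: 10:15-10:45, 11:45-12:00, 14:30-15:15.
Oona ∩ Imani ∩ Jamal ∩ Yara ∩ Idris ∩ Vanya: 10:15-10:45, 11:45-12:00, 14:30-15:15.
Oona ∩ Imani ∩ Jamal ∩ Yara ∩ Idris ∩ Vanya ∩ Ines: 10:15-10:45, 11:45-12:00, 14:30-15:15.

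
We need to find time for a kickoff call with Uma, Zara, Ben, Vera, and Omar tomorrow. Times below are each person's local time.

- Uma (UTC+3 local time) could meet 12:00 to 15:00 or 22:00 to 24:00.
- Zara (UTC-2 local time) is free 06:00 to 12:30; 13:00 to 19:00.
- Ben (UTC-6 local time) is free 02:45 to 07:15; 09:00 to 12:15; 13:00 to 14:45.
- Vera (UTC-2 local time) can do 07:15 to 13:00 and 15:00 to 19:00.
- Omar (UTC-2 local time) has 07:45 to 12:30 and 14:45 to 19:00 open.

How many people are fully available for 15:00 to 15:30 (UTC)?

2

Uma in UTC: 09:00-12:00, 19:00-21:00 (subtract 3h to convert from UTC+3).
Zara in UTC: 08:00-14:30, 15:00-21:00 (add 2h to convert from UTC-2).
Ben in UTC: 08:45-13:15, 15:00-18:15, 19:00-20:45 (add 6h to convert from UTC-6).
Vera in UTC: 09:15-15:00, 17:00-21:00 (add 2h to convert from UTC-2).
Omar in UTC: 09:45-14:30, 16:45-21:00 (add 2h to convert from UTC-2).
Zara and Ben can make the full 15:00-15:30 slot — that's 2.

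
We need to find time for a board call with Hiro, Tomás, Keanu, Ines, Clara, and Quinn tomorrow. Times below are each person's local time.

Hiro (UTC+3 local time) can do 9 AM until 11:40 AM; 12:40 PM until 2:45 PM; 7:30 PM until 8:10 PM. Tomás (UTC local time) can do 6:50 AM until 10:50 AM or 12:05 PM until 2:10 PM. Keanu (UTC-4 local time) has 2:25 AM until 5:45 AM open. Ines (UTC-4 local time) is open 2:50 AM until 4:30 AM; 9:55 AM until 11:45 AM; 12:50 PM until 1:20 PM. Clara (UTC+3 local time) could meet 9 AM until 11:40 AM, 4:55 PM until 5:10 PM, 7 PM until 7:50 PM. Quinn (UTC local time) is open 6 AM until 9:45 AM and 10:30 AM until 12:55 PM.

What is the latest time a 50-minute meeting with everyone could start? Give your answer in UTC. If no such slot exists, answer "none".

Hiro in UTC: 06:00-08:40, 09:40-11:45, 16:30-17:10 (subtract 3h to convert from UTC+3).
Tomás in UTC: 06:50-10:50, 12:05-14:10.
Keanu in UTC: 06:25-09:45 (add 4h to convert from UTC-4).
Ines in UTC: 06:50-08:30, 13:55-15:45, 16:50-17:20 (add 4h to convert from UTC-4).
Clara in UTC: 06:00-08:40, 13:55-14:10, 16:00-16:50 (subtract 3h to convert from UTC+3).
Quinn in UTC: 06:00-09:45, 10:30-12:55.
Hiro ∩ Tomás: 06:50-08:40, 09:40-10:50.
Hiro ∩ Tomás ∩ Keanu: 06:50-08:40, 09:40-09:45.
Hiro ∩ Tomás ∩ Keanu ∩ Ines: 06:50-08:30.
Hiro ∩ Tomás ∩ Keanu ∩ Ines ∩ Clara: 06:50-08:30.
Hiro ∩ Tomás ∩ Keanu ∩ Ines ∩ Clara ∩ Quinn: 06:50-08:30.
The last common window of at least 50 minutes is 06:50-08:30; a 50-minute meeting can start as late as 07:40 and still end by 08:30.

07:40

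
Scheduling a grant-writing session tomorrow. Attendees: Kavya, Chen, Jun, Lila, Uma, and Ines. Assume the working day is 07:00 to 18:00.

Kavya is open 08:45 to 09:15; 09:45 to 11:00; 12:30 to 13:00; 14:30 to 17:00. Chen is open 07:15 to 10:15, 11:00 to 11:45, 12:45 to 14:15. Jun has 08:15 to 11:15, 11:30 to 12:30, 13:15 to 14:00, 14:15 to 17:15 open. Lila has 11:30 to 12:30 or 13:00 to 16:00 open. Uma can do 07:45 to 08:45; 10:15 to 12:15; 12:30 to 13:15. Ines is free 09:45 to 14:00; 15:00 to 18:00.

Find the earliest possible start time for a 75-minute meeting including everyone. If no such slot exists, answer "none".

none

Kavya ∩ Chen: 08:45-09:15, 09:45-10:15, 12:45-13:00.
Kavya ∩ Chen ∩ Jun: 08:45-09:15, 09:45-10:15.
Kavya ∩ Chen ∩ Jun ∩ Lila: ∅.
Kavya ∩ Chen ∩ Jun ∩ Lila ∩ Uma: ∅.
Kavya ∩ Chen ∩ Jun ∩ Lila ∩ Uma ∩ Ines: ∅.
There is no time when everyone is free.
No common window is at least 75 minutes long.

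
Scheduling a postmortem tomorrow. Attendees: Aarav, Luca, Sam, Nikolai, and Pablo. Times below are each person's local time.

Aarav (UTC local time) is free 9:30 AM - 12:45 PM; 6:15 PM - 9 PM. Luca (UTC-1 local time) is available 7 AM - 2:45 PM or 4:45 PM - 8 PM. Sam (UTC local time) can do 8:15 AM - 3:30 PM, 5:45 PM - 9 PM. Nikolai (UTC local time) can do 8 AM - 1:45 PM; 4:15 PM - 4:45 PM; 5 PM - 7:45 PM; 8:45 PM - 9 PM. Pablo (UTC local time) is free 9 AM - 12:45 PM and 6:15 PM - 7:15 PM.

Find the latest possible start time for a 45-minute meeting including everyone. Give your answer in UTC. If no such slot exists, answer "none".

Aarav in UTC: 09:30-12:45, 18:15-21:00.
Luca in UTC: 08:00-15:45, 17:45-21:00 (add 1h to convert from UTC-1).
Sam in UTC: 08:15-15:30, 17:45-21:00.
Nikolai in UTC: 08:00-13:45, 16:15-16:45, 17:00-19:45, 20:45-21:00.
Pablo in UTC: 09:00-12:45, 18:15-19:15.
Aarav ∩ Luca: 09:30-12:45, 18:15-21:00.
Aarav ∩ Luca ∩ Sam: 09:30-12:45, 18:15-21:00.
Aarav ∩ Luca ∩ Sam ∩ Nikolai: 09:30-12:45, 18:15-19:45, 20:45-21:00.
Aarav ∩ Luca ∩ Sam ∩ Nikolai ∩ Pablo: 09:30-12:45, 18:15-19:15.
The last common window of at least 45 minutes is 18:15-19:15; a 45-minute meeting can start as late as 18:30 and still end by 19:15.

18:30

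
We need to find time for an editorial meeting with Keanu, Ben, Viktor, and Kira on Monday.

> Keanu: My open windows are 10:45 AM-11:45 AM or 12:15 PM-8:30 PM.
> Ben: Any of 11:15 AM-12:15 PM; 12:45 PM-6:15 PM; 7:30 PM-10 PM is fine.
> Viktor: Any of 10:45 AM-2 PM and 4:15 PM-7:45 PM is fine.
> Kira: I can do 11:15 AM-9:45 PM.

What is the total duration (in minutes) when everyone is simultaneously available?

Keanu ∩ Ben: 11:15-11:45, 12:45-18:15, 19:30-20:30.
Keanu ∩ Ben ∩ Viktor: 11:15-11:45, 12:45-14:00, 16:15-18:15, 19:30-19:45.
Keanu ∩ Ben ∩ Viktor ∩ Kira: 11:15-11:45, 12:45-14:00, 16:15-18:15, 19:30-19:45.
Summing the common windows: 30 + 75 + 120 + 15 = 240 minutes.

240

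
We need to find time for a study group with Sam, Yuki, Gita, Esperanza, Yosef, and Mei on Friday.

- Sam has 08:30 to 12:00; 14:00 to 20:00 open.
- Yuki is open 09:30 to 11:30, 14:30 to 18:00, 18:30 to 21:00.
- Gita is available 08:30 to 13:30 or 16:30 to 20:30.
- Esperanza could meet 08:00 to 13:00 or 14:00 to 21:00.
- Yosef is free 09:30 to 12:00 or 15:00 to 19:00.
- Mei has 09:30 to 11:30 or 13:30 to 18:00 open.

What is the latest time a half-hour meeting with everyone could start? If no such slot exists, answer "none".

17:30

Sam ∩ Yuki: 09:30-11:30, 14:30-18:00, 18:30-20:00.
Sam ∩ Yuki ∩ Gita: 09:30-11:30, 16:30-18:00, 18:30-20:00.
Sam ∩ Yuki ∩ Gita ∩ Esperanza: 09:30-11:30, 16:30-18:00, 18:30-20:00.
Sam ∩ Yuki ∩ Gita ∩ Esperanza ∩ Yosef: 09:30-11:30, 16:30-18:00, 18:30-19:00.
Sam ∩ Yuki ∩ Gita ∩ Esperanza ∩ Yosef ∩ Mei: 09:30-11:30, 16:30-18:00.
Those are the intersection windows.
The last common window of at least 30 minutes is 16:30-18:00; a 30-minute meeting can start as late as 17:30 and still end by 18:00.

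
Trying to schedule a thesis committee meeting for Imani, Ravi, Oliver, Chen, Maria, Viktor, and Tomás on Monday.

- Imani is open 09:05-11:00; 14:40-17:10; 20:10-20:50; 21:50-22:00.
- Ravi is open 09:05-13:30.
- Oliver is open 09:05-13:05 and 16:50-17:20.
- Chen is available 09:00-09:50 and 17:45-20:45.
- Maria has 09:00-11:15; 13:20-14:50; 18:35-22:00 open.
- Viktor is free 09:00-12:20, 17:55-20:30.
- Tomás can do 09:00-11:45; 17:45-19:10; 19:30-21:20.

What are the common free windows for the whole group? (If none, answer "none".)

09:05-09:50

Imani ∩ Ravi: 09:05-11:00.
Imani ∩ Ravi ∩ Oliver: 09:05-11:00.
Imani ∩ Ravi ∩ Oliver ∩ Chen: 09:05-09:50.
Imani ∩ Ravi ∩ Oliver ∩ Chen ∩ Maria: 09:05-09:50.
Imani ∩ Ravi ∩ Oliver ∩ Chen ∩ Maria ∩ Viktor: 09:05-09:50.
Imani ∩ Ravi ∩ Oliver ∩ Chen ∩ Maria ∩ Viktor ∩ Tomás: 09:05-09:50.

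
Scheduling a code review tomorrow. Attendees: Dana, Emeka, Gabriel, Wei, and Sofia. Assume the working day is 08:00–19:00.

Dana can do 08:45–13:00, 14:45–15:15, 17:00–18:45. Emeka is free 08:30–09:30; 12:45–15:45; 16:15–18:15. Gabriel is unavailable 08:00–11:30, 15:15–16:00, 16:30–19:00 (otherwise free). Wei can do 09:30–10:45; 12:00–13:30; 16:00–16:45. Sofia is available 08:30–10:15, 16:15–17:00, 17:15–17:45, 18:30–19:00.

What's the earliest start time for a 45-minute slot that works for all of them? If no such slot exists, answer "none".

none

Dana free: 08:45-13:00, 14:45-15:15, 17:00-18:45.
Emeka free: 08:30-09:30, 12:45-15:45, 16:15-18:15.
Gabriel free: 11:30-15:15, 16:00-16:30 (invert busy blocks within the working day).
Wei free: 09:30-10:45, 12:00-13:30, 16:00-16:45.
Sofia free: 08:30-10:15, 16:15-17:00, 17:15-17:45, 18:30-19:00.
Dana ∩ Emeka: 08:45-09:30, 12:45-13:00, 14:45-15:15, 17:00-18:15.
Dana ∩ Emeka ∩ Gabriel: 12:45-13:00, 14:45-15:15.
Dana ∩ Emeka ∩ Gabriel ∩ Wei: 12:45-13:00.
Dana ∩ Emeka ∩ Gabriel ∩ Wei ∩ Sofia: ∅.
There is no time when everyone is free.
No common window is at least 45 minutes long.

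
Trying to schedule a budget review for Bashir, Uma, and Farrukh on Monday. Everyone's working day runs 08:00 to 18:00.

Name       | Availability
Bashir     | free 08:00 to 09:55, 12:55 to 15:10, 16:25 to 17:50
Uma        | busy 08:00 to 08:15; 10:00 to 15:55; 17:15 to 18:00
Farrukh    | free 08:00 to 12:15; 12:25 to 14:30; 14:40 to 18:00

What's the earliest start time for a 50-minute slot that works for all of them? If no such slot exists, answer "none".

Bashir free: 08:00-09:55, 12:55-15:10, 16:25-17:50.
Uma free: 08:15-10:00, 15:55-17:15 (invert busy blocks within the working day).
Farrukh free: 08:00-12:15, 12:25-14:30, 14:40-18:00.
Bashir ∩ Uma: 08:15-09:55, 16:25-17:15.
Bashir ∩ Uma ∩ Farrukh: 08:15-09:55, 16:25-17:15.
So the common availability across everyone is 08:15-09:55, 16:25-17:15.
The first common window of at least 50 minutes is 08:15-09:55, so the earliest start is 08:15.

08:15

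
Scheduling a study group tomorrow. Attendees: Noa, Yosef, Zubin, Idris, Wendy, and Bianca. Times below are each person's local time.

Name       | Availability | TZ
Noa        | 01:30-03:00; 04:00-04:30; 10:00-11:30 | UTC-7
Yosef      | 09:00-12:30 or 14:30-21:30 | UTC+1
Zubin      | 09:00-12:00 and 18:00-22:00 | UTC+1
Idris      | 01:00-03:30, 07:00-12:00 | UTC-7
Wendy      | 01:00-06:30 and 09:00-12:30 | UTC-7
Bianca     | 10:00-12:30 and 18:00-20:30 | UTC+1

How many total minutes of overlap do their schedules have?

150

Noa in UTC: 08:30-10:00, 11:00-11:30, 17:00-18:30 (add 7h to convert from UTC-7).
Yosef in UTC: 08:00-11:30, 13:30-20:30 (subtract 1h to convert from UTC+1).
Zubin in UTC: 08:00-11:00, 17:00-21:00 (subtract 1h to convert from UTC+1).
Idris in UTC: 08:00-10:30, 14:00-19:00 (add 7h to convert from UTC-7).
Wendy in UTC: 08:00-13:30, 16:00-19:30 (add 7h to convert from UTC-7).
Bianca in UTC: 09:00-11:30, 17:00-19:30 (subtract 1h to convert from UTC+1).
Noa ∩ Yosef: 08:30-10:00, 11:00-11:30, 17:00-18:30.
Noa ∩ Yosef ∩ Zubin: 08:30-10:00, 17:00-18:30.
Noa ∩ Yosef ∩ Zubin ∩ Idris: 08:30-10:00, 17:00-18:30.
Noa ∩ Yosef ∩ Zubin ∩ Idris ∩ Wendy: 08:30-10:00, 17:00-18:30.
Noa ∩ Yosef ∩ Zubin ∩ Idris ∩ Wendy ∩ Bianca: 09:00-10:00, 17:00-18:30.
Those are the intersection windows.
Summing the common windows: 60 + 90 = 150 minutes.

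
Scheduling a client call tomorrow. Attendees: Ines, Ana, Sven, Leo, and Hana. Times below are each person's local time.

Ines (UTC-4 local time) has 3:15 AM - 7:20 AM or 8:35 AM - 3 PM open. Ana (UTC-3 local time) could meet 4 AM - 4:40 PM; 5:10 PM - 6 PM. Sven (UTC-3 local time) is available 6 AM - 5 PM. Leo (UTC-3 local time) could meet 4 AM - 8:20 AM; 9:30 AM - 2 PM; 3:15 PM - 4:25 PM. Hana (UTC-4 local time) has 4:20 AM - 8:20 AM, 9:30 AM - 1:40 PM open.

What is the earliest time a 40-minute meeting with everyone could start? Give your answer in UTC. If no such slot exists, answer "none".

09:00

Ines in UTC: 07:15-11:20, 12:35-19:00 (add 4h to convert from UTC-4).
Ana in UTC: 07:00-19:40, 20:10-21:00 (add 3h to convert from UTC-3).
Sven in UTC: 09:00-20:00 (add 3h to convert from UTC-3).
Leo in UTC: 07:00-11:20, 12:30-17:00, 18:15-19:25 (add 3h to convert from UTC-3).
Hana in UTC: 08:20-12:20, 13:30-17:40 (add 4h to convert from UTC-4).
Ines ∩ Ana: 07:15-11:20, 12:35-19:00.
Ines ∩ Ana ∩ Sven: 09:00-11:20, 12:35-19:00.
Ines ∩ Ana ∩ Sven ∩ Leo: 09:00-11:20, 12:35-17:00, 18:15-19:00.
Ines ∩ Ana ∩ Sven ∩ Leo ∩ Hana: 09:00-11:20, 13:30-17:00.
So the common availability across everyone is 09:00-11:20, 13:30-17:00.
The first common window of at least 40 minutes is 09:00-11:20, so the earliest start is 09:00.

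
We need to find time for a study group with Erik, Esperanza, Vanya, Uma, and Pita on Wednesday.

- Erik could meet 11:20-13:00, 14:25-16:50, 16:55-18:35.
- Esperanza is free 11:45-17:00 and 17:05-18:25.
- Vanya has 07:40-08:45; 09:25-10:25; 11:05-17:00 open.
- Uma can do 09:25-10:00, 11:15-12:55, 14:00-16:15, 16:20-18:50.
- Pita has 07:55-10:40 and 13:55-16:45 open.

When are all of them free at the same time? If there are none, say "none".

Erik ∩ Esperanza: 11:45-13:00, 14:25-16:50, 16:55-17:00, 17:05-18:25.
Erik ∩ Esperanza ∩ Vanya: 11:45-13:00, 14:25-16:50, 16:55-17:00.
Erik ∩ Esperanza ∩ Vanya ∩ Uma: 11:45-12:55, 14:25-16:15, 16:20-16:50, 16:55-17:00.
Erik ∩ Esperanza ∩ Vanya ∩ Uma ∩ Pita: 14:25-16:15, 16:20-16:45.
So the common availability across everyone is 14:25-16:15, 16:20-16:45.

14:25-16:15, 16:20-16:45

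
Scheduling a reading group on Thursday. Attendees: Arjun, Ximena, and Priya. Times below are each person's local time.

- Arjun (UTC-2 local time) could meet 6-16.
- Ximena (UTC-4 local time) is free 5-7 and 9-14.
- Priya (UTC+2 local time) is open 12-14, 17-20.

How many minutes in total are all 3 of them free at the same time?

Arjun in UTC: 08:00-18:00 (add 2h to convert from UTC-2).
Ximena in UTC: 09:00-11:00, 13:00-18:00 (add 4h to convert from UTC-4).
Priya in UTC: 10:00-12:00, 15:00-18:00 (subtract 2h to convert from UTC+2).
Arjun ∩ Ximena: 09:00-11:00, 13:00-18:00.
Arjun ∩ Ximena ∩ Priya: 10:00-11:00, 15:00-18:00.
Summing the common windows: 60 + 180 = 240 minutes.

240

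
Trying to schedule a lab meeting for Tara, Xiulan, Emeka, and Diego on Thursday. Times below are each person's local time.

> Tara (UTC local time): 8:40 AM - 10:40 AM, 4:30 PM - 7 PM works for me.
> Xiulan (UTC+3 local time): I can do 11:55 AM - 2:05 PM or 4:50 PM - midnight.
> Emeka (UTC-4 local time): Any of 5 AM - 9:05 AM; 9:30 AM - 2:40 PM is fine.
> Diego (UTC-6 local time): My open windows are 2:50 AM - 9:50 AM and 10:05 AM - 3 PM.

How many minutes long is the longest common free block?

Tara in UTC: 08:40-10:40, 16:30-19:00.
Xiulan in UTC: 08:55-11:05, 13:50-21:00 (subtract 3h to convert from UTC+3).
Emeka in UTC: 09:00-13:05, 13:30-18:40 (add 4h to convert from UTC-4).
Diego in UTC: 08:50-15:50, 16:05-21:00 (add 6h to convert from UTC-6).
Tara ∩ Xiulan: 08:55-10:40, 16:30-19:00.
Tara ∩ Xiulan ∩ Emeka: 09:00-10:40, 16:30-18:40.
Tara ∩ Xiulan ∩ Emeka ∩ Diego: 09:00-10:40, 16:30-18:40.
Those are the intersection windows.
The longest is 16:30-18:40 at 130 minutes.

130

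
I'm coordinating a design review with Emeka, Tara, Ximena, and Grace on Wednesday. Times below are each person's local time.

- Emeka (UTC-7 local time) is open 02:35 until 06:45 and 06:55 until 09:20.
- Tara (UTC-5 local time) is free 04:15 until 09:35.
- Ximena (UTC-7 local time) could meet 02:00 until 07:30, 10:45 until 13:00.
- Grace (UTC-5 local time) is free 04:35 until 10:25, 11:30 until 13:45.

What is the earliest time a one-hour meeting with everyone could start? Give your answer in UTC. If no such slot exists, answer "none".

Emeka in UTC: 09:35-13:45, 13:55-16:20 (add 7h to convert from UTC-7).
Tara in UTC: 09:15-14:35 (add 5h to convert from UTC-5).
Ximena in UTC: 09:00-14:30, 17:45-20:00 (add 7h to convert from UTC-7).
Grace in UTC: 09:35-15:25, 16:30-18:45 (add 5h to convert from UTC-5).
Emeka ∩ Tara: 09:35-13:45, 13:55-14:35.
Emeka ∩ Tara ∩ Ximena: 09:35-13:45, 13:55-14:30.
Emeka ∩ Tara ∩ Ximena ∩ Grace: 09:35-13:45, 13:55-14:30.
Those are the intersection windows.
The first common window of at least 60 minutes is 09:35-13:45, so the earliest start is 09:35.

09:35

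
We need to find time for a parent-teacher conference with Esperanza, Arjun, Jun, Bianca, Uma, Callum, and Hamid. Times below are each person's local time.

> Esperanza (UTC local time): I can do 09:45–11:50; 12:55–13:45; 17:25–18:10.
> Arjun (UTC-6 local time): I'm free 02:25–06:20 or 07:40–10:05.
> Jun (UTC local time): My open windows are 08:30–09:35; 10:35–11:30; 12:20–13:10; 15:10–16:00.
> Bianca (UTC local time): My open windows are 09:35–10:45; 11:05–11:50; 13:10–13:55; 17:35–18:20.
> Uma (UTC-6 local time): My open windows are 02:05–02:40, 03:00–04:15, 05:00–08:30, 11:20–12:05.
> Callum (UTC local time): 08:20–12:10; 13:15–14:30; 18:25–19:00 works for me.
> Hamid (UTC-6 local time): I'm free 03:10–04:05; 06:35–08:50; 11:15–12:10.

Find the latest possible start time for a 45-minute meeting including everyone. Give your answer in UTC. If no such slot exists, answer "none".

Esperanza in UTC: 09:45-11:50, 12:55-13:45, 17:25-18:10.
Arjun in UTC: 08:25-12:20, 13:40-16:05 (add 6h to convert from UTC-6).
Jun in UTC: 08:30-09:35, 10:35-11:30, 12:20-13:10, 15:10-16:00.
Bianca in UTC: 09:35-10:45, 11:05-11:50, 13:10-13:55, 17:35-18:20.
Uma in UTC: 08:05-08:40, 09:00-10:15, 11:00-14:30, 17:20-18:05 (add 6h to convert from UTC-6).
Callum in UTC: 08:20-12:10, 13:15-14:30, 18:25-19:00.
Hamid in UTC: 09:10-10:05, 12:35-14:50, 17:15-18:10 (add 6h to convert from UTC-6).
Esperanza ∩ Arjun: 09:45-11:50, 13:40-13:45.
Esperanza ∩ Arjun ∩ Jun: 10:35-11:30.
Esperanza ∩ Arjun ∩ Jun ∩ Bianca: 10:35-10:45, 11:05-11:30.
Esperanza ∩ Arjun ∩ Jun ∩ Bianca ∩ Uma: 11:05-11:30.
Esperanza ∩ Arjun ∩ Jun ∩ Bianca ∩ Uma ∩ Callum: 11:05-11:30.
Esperanza ∩ Arjun ∩ Jun ∩ Bianca ∩ Uma ∩ Callum ∩ Hamid: ∅.
There is no time when everyone is free.
No common window is at least 45 minutes long.

none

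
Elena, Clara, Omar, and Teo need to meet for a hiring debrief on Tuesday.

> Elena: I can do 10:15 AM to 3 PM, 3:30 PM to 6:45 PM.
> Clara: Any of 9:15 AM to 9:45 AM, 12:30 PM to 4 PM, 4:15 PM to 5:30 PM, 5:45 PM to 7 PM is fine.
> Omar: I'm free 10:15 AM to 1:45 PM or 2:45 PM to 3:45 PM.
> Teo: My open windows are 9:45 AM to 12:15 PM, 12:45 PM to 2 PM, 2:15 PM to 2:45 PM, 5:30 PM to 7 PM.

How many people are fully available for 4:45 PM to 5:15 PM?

Elena and Clara can make the full 16:45-17:15 slot — that's 2.

2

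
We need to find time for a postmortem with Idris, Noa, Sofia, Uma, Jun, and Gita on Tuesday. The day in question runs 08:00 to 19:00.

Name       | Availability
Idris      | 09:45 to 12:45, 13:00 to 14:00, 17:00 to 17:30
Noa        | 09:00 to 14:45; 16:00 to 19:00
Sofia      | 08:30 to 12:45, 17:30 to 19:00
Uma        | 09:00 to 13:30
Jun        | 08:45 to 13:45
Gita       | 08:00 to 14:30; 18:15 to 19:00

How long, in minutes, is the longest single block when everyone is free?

180

Idris ∩ Noa: 09:45-12:45, 13:00-14:00, 17:00-17:30.
Idris ∩ Noa ∩ Sofia: 09:45-12:45.
Idris ∩ Noa ∩ Sofia ∩ Uma: 09:45-12:45.
Idris ∩ Noa ∩ Sofia ∩ Uma ∩ Jun: 09:45-12:45.
Idris ∩ Noa ∩ Sofia ∩ Uma ∩ Jun ∩ Gita: 09:45-12:45.
The longest is 09:45-12:45 at 180 minutes.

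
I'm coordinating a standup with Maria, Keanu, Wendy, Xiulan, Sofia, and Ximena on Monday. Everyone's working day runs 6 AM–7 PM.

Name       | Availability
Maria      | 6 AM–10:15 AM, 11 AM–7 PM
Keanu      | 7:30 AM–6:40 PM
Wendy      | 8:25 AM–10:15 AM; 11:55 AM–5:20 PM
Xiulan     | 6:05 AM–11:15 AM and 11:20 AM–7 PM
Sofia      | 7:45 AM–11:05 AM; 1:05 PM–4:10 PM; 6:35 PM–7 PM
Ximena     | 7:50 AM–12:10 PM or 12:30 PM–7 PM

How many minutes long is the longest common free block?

Maria ∩ Keanu: 07:30-10:15, 11:00-18:40.
Maria ∩ Keanu ∩ Wendy: 08:25-10:15, 11:55-17:20.
Maria ∩ Keanu ∩ Wendy ∩ Xiulan: 08:25-10:15, 11:55-17:20.
Maria ∩ Keanu ∩ Wendy ∩ Xiulan ∩ Sofia: 08:25-10:15, 13:05-16:10.
Maria ∩ Keanu ∩ Wendy ∩ Xiulan ∩ Sofia ∩ Ximena: 08:25-10:15, 13:05-16:10.
The longest is 13:05-16:10 at 185 minutes.

185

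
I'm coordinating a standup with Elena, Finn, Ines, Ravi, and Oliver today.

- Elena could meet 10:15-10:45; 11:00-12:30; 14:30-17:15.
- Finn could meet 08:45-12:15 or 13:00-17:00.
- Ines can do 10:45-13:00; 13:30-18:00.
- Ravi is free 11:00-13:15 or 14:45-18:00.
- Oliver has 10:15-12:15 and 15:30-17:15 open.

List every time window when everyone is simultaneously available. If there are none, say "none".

Elena ∩ Finn: 10:15-10:45, 11:00-12:15, 14:30-17:00.
Elena ∩ Finn ∩ Ines: 11:00-12:15, 14:30-17:00.
Elena ∩ Finn ∩ Ines ∩ Ravi: 11:00-12:15, 14:45-17:00.
Elena ∩ Finn ∩ Ines ∩ Ravi ∩ Oliver: 11:00-12:15, 15:30-17:00.

11:00-12:15, 15:30-17:00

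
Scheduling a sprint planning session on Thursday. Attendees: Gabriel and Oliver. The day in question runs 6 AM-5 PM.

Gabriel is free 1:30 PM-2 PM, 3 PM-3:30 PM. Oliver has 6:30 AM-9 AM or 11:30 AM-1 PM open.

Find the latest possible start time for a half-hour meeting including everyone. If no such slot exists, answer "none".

none

Gabriel ∩ Oliver: ∅.
There is no time when everyone is free.
No common window is at least 30 minutes long.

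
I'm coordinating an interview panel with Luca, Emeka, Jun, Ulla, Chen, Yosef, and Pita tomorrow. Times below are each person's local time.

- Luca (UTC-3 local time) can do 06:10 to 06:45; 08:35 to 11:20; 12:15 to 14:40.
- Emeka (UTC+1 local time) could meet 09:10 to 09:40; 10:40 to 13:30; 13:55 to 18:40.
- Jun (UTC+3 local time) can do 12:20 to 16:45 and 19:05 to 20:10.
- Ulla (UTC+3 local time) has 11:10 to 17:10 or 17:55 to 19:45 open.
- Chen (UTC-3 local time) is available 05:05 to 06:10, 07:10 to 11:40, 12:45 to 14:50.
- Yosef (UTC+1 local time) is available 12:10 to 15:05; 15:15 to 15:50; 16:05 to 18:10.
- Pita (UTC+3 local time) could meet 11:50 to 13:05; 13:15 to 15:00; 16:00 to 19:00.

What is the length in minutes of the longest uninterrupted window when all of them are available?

45

Luca in UTC: 09:10-09:45, 11:35-14:20, 15:15-17:40 (add 3h to convert from UTC-3).
Emeka in UTC: 08:10-08:40, 09:40-12:30, 12:55-17:40 (subtract 1h to convert from UTC+1).
Jun in UTC: 09:20-13:45, 16:05-17:10 (subtract 3h to convert from UTC+3).
Ulla in UTC: 08:10-14:10, 14:55-16:45 (subtract 3h to convert from UTC+3).
Chen in UTC: 08:05-09:10, 10:10-14:40, 15:45-17:50 (add 3h to convert from UTC-3).
Yosef in UTC: 11:10-14:05, 14:15-14:50, 15:05-17:10 (subtract 1h to convert from UTC+1).
Pita in UTC: 08:50-10:05, 10:15-12:00, 13:00-16:00 (subtract 3h to convert from UTC+3).
Luca ∩ Emeka: 09:40-09:45, 11:35-12:30, 12:55-14:20, 15:15-17:40.
Luca ∩ Emeka ∩ Jun: 09:40-09:45, 11:35-12:30, 12:55-13:45, 16:05-17:10.
Luca ∩ Emeka ∩ Jun ∩ Ulla: 09:40-09:45, 11:35-12:30, 12:55-13:45, 16:05-16:45.
Luca ∩ Emeka ∩ Jun ∩ Ulla ∩ Chen: 11:35-12:30, 12:55-13:45, 16:05-16:45.
Luca ∩ Emeka ∩ Jun ∩ Ulla ∩ Chen ∩ Yosef: 11:35-12:30, 12:55-13:45, 16:05-16:45.
Luca ∩ Emeka ∩ Jun ∩ Ulla ∩ Chen ∩ Yosef ∩ Pita: 11:35-12:00, 13:00-13:45.
The longest is 13:00-13:45 at 45 minutes.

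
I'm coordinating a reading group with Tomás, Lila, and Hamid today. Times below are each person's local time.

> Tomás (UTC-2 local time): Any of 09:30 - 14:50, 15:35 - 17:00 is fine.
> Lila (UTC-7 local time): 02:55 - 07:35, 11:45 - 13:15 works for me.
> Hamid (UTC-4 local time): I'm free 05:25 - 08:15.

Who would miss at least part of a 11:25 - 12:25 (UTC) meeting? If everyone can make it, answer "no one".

Hamid, Tomás

Tomás in UTC: 11:30-16:50, 17:35-19:00 (add 2h to convert from UTC-2).
Lila in UTC: 09:55-14:35, 18:45-20:15 (add 7h to convert from UTC-7).
Hamid in UTC: 09:25-12:15 (add 4h to convert from UTC-4).
Tomás: not fully free for 11:25-12:25. Lila: free for 11:25-12:25. Hamid: not fully free for 11:25-12:25.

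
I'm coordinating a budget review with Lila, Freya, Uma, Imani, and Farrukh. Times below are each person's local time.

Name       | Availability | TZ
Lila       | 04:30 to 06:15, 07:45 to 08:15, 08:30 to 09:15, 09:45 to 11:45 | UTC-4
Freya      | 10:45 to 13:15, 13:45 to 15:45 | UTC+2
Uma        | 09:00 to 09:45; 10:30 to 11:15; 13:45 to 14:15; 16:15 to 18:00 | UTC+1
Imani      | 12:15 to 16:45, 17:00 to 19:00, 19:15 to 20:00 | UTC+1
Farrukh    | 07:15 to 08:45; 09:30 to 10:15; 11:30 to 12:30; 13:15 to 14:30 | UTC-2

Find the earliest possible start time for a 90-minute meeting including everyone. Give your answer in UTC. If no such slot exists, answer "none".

Lila in UTC: 08:30-10:15, 11:45-12:15, 12:30-13:15, 13:45-15:45 (add 4h to convert from UTC-4).
Freya in UTC: 08:45-11:15, 11:45-13:45 (subtract 2h to convert from UTC+2).
Uma in UTC: 08:00-08:45, 09:30-10:15, 12:45-13:15, 15:15-17:00 (subtract 1h to convert from UTC+1).
Imani in UTC: 11:15-15:45, 16:00-18:00, 18:15-19:00 (subtract 1h to convert from UTC+1).
Farrukh in UTC: 09:15-10:45, 11:30-12:15, 13:30-14:30, 15:15-16:30 (add 2h to convert from UTC-2).
Lila ∩ Freya: 08:45-10:15, 11:45-12:15, 12:30-13:15.
Lila ∩ Freya ∩ Uma: 09:30-10:15, 12:45-13:15.
Lila ∩ Freya ∩ Uma ∩ Imani: 12:45-13:15.
Lila ∩ Freya ∩ Uma ∩ Imani ∩ Farrukh: ∅.
There is no time when everyone is free.
No common window is at least 90 minutes long.

none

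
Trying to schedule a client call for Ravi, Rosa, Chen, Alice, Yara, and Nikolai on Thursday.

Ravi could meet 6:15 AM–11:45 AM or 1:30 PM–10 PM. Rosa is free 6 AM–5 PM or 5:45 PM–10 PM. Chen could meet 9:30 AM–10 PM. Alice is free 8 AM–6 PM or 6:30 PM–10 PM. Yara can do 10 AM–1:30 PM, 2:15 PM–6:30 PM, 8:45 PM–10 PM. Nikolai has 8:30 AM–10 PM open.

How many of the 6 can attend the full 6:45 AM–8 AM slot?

2

Ravi and Rosa can make the full 06:45-08:00 slot — that's 2.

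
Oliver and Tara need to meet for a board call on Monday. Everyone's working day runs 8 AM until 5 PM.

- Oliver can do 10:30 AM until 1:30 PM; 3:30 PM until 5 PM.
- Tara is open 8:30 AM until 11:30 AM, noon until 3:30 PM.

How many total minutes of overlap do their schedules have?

150

Oliver ∩ Tara: 10:30-11:30, 12:00-13:30.
Summing the common windows: 60 + 90 = 150 minutes.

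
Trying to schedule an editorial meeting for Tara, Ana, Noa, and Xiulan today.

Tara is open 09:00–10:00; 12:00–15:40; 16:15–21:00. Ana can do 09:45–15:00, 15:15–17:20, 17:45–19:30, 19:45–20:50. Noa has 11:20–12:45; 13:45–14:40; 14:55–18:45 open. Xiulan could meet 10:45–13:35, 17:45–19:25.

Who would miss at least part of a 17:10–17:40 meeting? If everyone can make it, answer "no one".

Ana, Xiulan

Tara: free for 17:10-17:40. Ana: not fully free for 17:10-17:40. Noa: free for 17:10-17:40. Xiulan: not fully free for 17:10-17:40.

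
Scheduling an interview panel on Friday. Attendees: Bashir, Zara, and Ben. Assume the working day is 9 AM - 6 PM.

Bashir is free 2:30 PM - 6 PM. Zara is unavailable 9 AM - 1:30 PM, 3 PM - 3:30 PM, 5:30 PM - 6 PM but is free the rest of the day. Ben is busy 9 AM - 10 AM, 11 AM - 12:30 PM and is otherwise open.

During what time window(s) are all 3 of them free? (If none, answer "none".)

Bashir free: 14:30-18:00.
Zara free: 13:30-15:00, 15:30-17:30 (invert busy blocks within the working day).
Ben free: 10:00-11:00, 12:30-18:00 (invert busy blocks within the working day).
Bashir ∩ Zara: 14:30-15:00, 15:30-17:30.
Bashir ∩ Zara ∩ Ben: 14:30-15:00, 15:30-17:30.

14:30-15:00, 15:30-17:30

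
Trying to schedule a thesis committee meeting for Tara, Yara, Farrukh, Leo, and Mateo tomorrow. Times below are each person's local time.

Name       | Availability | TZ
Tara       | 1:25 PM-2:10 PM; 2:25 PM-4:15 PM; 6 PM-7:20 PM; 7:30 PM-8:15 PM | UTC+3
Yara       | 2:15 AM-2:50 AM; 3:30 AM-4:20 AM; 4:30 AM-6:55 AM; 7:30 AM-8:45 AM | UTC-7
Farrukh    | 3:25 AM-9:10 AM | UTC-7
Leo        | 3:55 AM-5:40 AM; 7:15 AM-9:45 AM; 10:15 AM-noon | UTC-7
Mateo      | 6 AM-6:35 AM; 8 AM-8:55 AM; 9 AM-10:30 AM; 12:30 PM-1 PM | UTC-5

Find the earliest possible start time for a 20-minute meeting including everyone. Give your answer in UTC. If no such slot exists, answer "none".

15:00

Tara in UTC: 10:25-11:10, 11:25-13:15, 15:00-16:20, 16:30-17:15 (subtract 3h to convert from UTC+3).
Yara in UTC: 09:15-09:50, 10:30-11:20, 11:30-13:55, 14:30-15:45 (add 7h to convert from UTC-7).
Farrukh in UTC: 10:25-16:10 (add 7h to convert from UTC-7).
Leo in UTC: 10:55-12:40, 14:15-16:45, 17:15-19:00 (add 7h to convert from UTC-7).
Mateo in UTC: 11:00-11:35, 13:00-13:55, 14:00-15:30, 17:30-18:00 (add 5h to convert from UTC-5).
Tara ∩ Yara: 10:30-11:10, 11:30-13:15, 15:00-15:45.
Tara ∩ Yara ∩ Farrukh: 10:30-11:10, 11:30-13:15, 15:00-15:45.
Tara ∩ Yara ∩ Farrukh ∩ Leo: 10:55-11:10, 11:30-12:40, 15:00-15:45.
Tara ∩ Yara ∩ Farrukh ∩ Leo ∩ Mateo: 11:00-11:10, 11:30-11:35, 15:00-15:30.
Those are the intersection windows.
The first common window of at least 20 minutes is 15:00-15:30, so the earliest start is 15:00.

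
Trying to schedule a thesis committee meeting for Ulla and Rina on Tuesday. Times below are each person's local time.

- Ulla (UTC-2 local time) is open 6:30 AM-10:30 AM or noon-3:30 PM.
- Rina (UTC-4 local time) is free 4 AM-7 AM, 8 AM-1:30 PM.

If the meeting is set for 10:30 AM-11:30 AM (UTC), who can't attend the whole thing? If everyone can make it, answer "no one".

Ulla in UTC: 08:30-12:30, 14:00-17:30 (add 2h to convert from UTC-2).
Rina in UTC: 08:00-11:00, 12:00-17:30 (add 4h to convert from UTC-4).
Ulla: free for 10:30-11:30. Rina: not fully free for 10:30-11:30.

Rina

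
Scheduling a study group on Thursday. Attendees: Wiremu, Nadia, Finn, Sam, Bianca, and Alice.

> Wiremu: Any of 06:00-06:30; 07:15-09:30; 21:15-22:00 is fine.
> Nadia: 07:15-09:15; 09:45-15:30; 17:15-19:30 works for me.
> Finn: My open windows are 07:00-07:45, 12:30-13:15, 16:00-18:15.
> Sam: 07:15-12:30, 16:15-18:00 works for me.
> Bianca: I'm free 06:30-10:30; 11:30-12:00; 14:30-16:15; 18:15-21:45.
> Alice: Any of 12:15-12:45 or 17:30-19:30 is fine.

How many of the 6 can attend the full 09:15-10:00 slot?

Sam and Bianca can make the full 09:15-10:00 slot — that's 2.

2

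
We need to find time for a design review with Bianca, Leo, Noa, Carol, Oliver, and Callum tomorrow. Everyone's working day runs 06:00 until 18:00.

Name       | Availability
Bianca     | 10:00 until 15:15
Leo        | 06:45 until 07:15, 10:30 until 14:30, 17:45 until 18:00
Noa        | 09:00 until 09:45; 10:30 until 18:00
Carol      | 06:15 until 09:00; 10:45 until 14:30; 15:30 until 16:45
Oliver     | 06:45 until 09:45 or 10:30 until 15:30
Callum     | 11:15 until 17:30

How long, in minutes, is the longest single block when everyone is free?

195

Bianca ∩ Leo: 10:30-14:30.
Bianca ∩ Leo ∩ Noa: 10:30-14:30.
Bianca ∩ Leo ∩ Noa ∩ Carol: 10:45-14:30.
Bianca ∩ Leo ∩ Noa ∩ Carol ∩ Oliver: 10:45-14:30.
Bianca ∩ Leo ∩ Noa ∩ Carol ∩ Oliver ∩ Callum: 11:15-14:30.
Those are the intersection windows.
The longest is 11:15-14:30 at 195 minutes.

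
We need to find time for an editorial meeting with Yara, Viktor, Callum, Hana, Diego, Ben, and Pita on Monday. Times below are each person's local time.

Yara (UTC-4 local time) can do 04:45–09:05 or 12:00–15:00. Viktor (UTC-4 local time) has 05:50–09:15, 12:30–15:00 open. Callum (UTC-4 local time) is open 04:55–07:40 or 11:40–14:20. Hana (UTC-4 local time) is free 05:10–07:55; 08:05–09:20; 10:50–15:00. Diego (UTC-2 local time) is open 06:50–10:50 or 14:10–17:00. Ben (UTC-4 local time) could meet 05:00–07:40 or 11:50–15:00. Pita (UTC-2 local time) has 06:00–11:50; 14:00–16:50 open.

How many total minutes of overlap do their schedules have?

220

Yara in UTC: 08:45-13:05, 16:00-19:00 (add 4h to convert from UTC-4).
Viktor in UTC: 09:50-13:15, 16:30-19:00 (add 4h to convert from UTC-4).
Callum in UTC: 08:55-11:40, 15:40-18:20 (add 4h to convert from UTC-4).
Hana in UTC: 09:10-11:55, 12:05-13:20, 14:50-19:00 (add 4h to convert from UTC-4).
Diego in UTC: 08:50-12:50, 16:10-19:00 (add 2h to convert from UTC-2).
Ben in UTC: 09:00-11:40, 15:50-19:00 (add 4h to convert from UTC-4).
Pita in UTC: 08:00-13:50, 16:00-18:50 (add 2h to convert from UTC-2).
Yara ∩ Viktor: 09:50-13:05, 16:30-19:00.
Yara ∩ Viktor ∩ Callum: 09:50-11:40, 16:30-18:20.
Yara ∩ Viktor ∩ Callum ∩ Hana: 09:50-11:40, 16:30-18:20.
Yara ∩ Viktor ∩ Callum ∩ Hana ∩ Diego: 09:50-11:40, 16:30-18:20.
Yara ∩ Viktor ∩ Callum ∩ Hana ∩ Diego ∩ Ben: 09:50-11:40, 16:30-18:20.
Yara ∩ Viktor ∩ Callum ∩ Hana ∩ Diego ∩ Ben ∩ Pita: 09:50-11:40, 16:30-18:20.
Summing the common windows: 110 + 110 = 220 minutes.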